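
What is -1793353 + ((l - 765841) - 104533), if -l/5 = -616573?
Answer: 419138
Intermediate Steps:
l = 3082865 (l = -5*(-616573) = 3082865)
-1793353 + ((l - 765841) - 104533) = -1793353 + ((3082865 - 765841) - 104533) = -1793353 + (2317024 - 104533) = -1793353 + 2212491 = 419138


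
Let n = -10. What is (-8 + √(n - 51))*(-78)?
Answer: 624 - 78*I*√61 ≈ 624.0 - 609.2*I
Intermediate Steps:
(-8 + √(n - 51))*(-78) = (-8 + √(-10 - 51))*(-78) = (-8 + √(-61))*(-78) = (-8 + I*√61)*(-78) = 624 - 78*I*√61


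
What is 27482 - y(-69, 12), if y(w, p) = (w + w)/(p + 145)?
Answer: 4314812/157 ≈ 27483.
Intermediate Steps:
y(w, p) = 2*w/(145 + p) (y(w, p) = (2*w)/(145 + p) = 2*w/(145 + p))
27482 - y(-69, 12) = 27482 - 2*(-69)/(145 + 12) = 27482 - 2*(-69)/157 = 27482 - 1*(-138/157) = 27482 + 138/157 = 4314812/157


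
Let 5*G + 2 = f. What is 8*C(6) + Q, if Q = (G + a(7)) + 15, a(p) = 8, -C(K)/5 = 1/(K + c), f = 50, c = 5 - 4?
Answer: 941/35 ≈ 26.886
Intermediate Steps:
c = 1
C(K) = -5/(1 + K) (C(K) = -5/(K + 1) = -5/(1 + K))
G = 48/5 (G = -2/5 + (1/5)*50 = -2/5 + 10 = 48/5 ≈ 9.6000)
Q = 163/5 (Q = (48/5 + 8) + 15 = 88/5 + 15 = 163/5 ≈ 32.600)
8*C(6) + Q = 8*(-5/(1 + 6)) + 163/5 = 8*(-5/7) + 163/5 = -40/7 + 163/5 = 941/35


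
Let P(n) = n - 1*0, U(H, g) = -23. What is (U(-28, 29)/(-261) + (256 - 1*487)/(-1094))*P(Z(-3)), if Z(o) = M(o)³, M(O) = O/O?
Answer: 85453/285534 ≈ 0.29927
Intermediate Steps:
M(O) = 1
Z(o) = 1 (Z(o) = 1³ = 1)
P(n) = n (P(n) = n + 0 = n)
(U(-28, 29)/(-261) + (256 - 1*487)/(-1094))*P(Z(-3)) = (-23/(-261) + (256 - 1*487)/(-1094))*1 = (-23*(-1/261) + (256 - 487)*(-1/1094))*1 = (23/261 - 231*(-1/1094))*1 = (23/261 + 231/1094)*1 = (85453/285534)*1 = 85453/285534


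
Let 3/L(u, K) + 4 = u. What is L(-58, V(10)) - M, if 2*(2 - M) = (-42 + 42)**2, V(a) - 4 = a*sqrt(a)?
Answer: -127/62 ≈ -2.0484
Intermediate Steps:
V(a) = 4 + a**(3/2) (V(a) = 4 + a*sqrt(a) = 4 + a**(3/2))
L(u, K) = 3/(-4 + u)
M = 2 (M = 2 - (-42 + 42)**2/2 = 2 - 1/2*0**2 = 2 - 1/2*0 = 2 + 0 = 2)
L(-58, V(10)) - M = 3/(-4 - 58) - 1*2 = 3/(-62) - 2 = 3*(-1/62) - 2 = -3/62 - 2 = -127/62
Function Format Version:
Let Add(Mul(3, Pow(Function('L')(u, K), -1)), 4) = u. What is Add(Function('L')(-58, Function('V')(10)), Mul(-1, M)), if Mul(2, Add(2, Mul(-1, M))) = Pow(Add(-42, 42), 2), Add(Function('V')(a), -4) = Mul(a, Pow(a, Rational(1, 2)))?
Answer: Rational(-127, 62) ≈ -2.0484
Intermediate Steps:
Function('V')(a) = Add(4, Pow(a, Rational(3, 2))) (Function('V')(a) = Add(4, Mul(a, Pow(a, Rational(1, 2)))) = Add(4, Pow(a, Rational(3, 2))))
Function('L')(u, K) = Mul(3, Pow(Add(-4, u), -1))
M = 2 (M = Add(2, Mul(Rational(-1, 2), Pow(Add(-42, 42), 2))) = Add(2, Mul(Rational(-1, 2), Pow(0, 2))) = Add(2, Mul(Rational(-1, 2), 0)) = Add(2, 0) = 2)
Add(Function('L')(-58, Function('V')(10)), Mul(-1, M)) = Add(Mul(3, Pow(Add(-4, -58), -1)), Mul(-1, 2)) = Add(Mul(3, Pow(-62, -1)), -2) = Add(Mul(3, Rational(-1, 62)), -2) = Add(Rational(-3, 62), -2) = Rational(-127, 62)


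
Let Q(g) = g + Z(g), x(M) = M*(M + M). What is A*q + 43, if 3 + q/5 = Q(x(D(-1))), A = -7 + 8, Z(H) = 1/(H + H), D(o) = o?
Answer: 157/4 ≈ 39.250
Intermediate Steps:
Z(H) = 1/(2*H)
A = 1
x(M) = 2*M² (x(M) = M*(2*M) = 2*M²)
Q(g) = g + 1/(2*g)
q = -15/4 (q = -15 + 5*(2*(-1)² + 1/(2*((2*(-1)²)))) = -15 + 5*(2*1 + 1/(2*((2*1)))) = -15 + 5*(2 + (½)/2) = -15 + 5*(2 + (½)*(½)) = -15 + 5*(2 + ¼) = -15 + 5*(9/4) = -15 + 45/4 = -15/4 ≈ -3.7500)
A*q + 43 = 1*(-15/4) + 43 = -15/4 + 43 = 157/4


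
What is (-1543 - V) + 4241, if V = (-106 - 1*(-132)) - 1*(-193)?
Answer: 2479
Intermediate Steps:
V = 219 (V = (-106 + 132) + 193 = 26 + 193 = 219)
(-1543 - V) + 4241 = (-1543 - 1*219) + 4241 = (-1543 - 219) + 4241 = -1762 + 4241 = 2479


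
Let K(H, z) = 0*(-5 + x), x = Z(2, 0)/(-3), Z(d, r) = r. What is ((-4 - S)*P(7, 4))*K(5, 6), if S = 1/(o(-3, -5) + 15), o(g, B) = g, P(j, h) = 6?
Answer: 0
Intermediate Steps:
x = 0 (x = 0/(-3) = 0*(-⅓) = 0)
S = 1/12 (S = 1/(-3 + 15) = 1/12 ≈ 0.083333)
K(H, z) = 0 (K(H, z) = 0*(-5 + 0) = 0*(-5) = 0)
((-4 - S)*P(7, 4))*K(5, 6) = ((-4 - 1*1/12)*6)*0 = ((-4 - 1/12)*6)*0 = -49/12*6*0 = -49/2*0 = 0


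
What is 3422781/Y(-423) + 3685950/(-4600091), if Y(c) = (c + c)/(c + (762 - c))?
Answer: -666542912332989/216204277 ≈ -3.0829e+6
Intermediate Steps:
Y(c) = c/381 (Y(c) = (2*c)/762 = (2*c)*(1/762) = c/381)
3422781/Y(-423) + 3685950/(-4600091) = 3422781/(((1/381)*(-423))) + 3685950/(-4600091) = 3422781/(-141/127) + 3685950*(-1/4600091) = 3422781*(-127/141) - 3685950/4600091 = -144897729/47 - 3685950/4600091 = -666542912332989/216204277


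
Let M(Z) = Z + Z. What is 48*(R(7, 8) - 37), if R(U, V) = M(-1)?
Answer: -1872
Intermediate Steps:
M(Z) = 2*Z
R(U, V) = -2 (R(U, V) = 2*(-1) = -2)
48*(R(7, 8) - 37) = 48*(-2 - 37) = 48*(-39) = -1872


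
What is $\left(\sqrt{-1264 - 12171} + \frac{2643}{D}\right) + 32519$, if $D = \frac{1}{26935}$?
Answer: $71221724 + i \sqrt{13435} \approx 7.1222 \cdot 10^{7} + 115.91 i$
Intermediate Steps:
$D = \frac{1}{26935} \approx 3.7126 \cdot 10^{-5}$
$\left(\sqrt{-1264 - 12171} + \frac{2643}{D}\right) + 32519 = \left(\sqrt{-1264 - 12171} + 2643 \frac{1}{\frac{1}{26935}}\right) + 32519 = \left(\sqrt{-13435} + 2643 \cdot 26935\right) + 32519 = \left(i \sqrt{13435} + 71189205\right) + 32519 = \left(71189205 + i \sqrt{13435}\right) + 32519 = 71221724 + i \sqrt{13435}$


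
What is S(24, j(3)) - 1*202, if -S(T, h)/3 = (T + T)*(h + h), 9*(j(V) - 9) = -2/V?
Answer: -8318/3 ≈ -2772.7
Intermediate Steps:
j(V) = 9 - 2/(9*V) (j(V) = 9 + (-2/V)/9 = 9 - 2/(9*V))
S(T, h) = -12*T*h (S(T, h) = -3*(T + T)*(h + h) = -3*2*T*2*h = -12*T*h)
S(24, j(3)) - 1*202 = -12*24*(9 - 2/9/3) - 1*202 = -12*24*(9 - 2/9*⅓) - 202 = -12*24*(9 - 2/27) - 202 = -12*24*241/27 - 202 = -7712/3 - 202 = -8318/3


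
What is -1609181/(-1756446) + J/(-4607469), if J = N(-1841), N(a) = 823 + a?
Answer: 2472013211639/2697590165058 ≈ 0.91638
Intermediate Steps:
J = -1018 (J = 823 - 1841 = -1018)
-1609181/(-1756446) + J/(-4607469) = -1609181/(-1756446) - 1018/(-4607469) = -1609181*(-1/1756446) - 1018*(-1/4607469) = 1609181/1756446 + 1018/4607469 = 2472013211639/2697590165058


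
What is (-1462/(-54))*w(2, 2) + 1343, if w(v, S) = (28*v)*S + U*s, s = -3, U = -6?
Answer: 131291/27 ≈ 4862.6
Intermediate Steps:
w(v, S) = 18 + 28*S*v (w(v, S) = (28*v)*S - 6*(-3) = 28*S*v + 18 = 18 + 28*S*v)
(-1462/(-54))*w(2, 2) + 1343 = (-1462/(-54))*(18 + 28*2*2) + 1343 = (-1462*(-1/54))*(18 + 112) + 1343 = (731/27)*130 + 1343 = 95030/27 + 1343 = 131291/27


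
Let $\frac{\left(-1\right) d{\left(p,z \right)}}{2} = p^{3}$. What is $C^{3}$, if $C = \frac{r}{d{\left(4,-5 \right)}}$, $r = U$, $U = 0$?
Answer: $0$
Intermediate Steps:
$d{\left(p,z \right)} = - 2 p^{3}$
$r = 0$
$C = 0$ ($C = \frac{0}{\left(-2\right) 4^{3}} = \frac{0}{\left(-2\right) 64} = \frac{0}{-128} = 0 \left(- \frac{1}{128}\right) = 0$)
$C^{3} = 0^{3} = 0$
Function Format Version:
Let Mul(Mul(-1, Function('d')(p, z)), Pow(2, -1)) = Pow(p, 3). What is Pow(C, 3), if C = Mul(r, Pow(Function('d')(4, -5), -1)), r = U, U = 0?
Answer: 0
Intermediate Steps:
Function('d')(p, z) = Mul(-2, Pow(p, 3))
r = 0
C = 0 (C = Mul(0, Pow(Mul(-2, Pow(4, 3)), -1)) = Mul(0, Pow(Mul(-2, 64), -1)) = Mul(0, Pow(-128, -1)) = Mul(0, Rational(-1, 128)) = 0)
Pow(C, 3) = Pow(0, 3) = 0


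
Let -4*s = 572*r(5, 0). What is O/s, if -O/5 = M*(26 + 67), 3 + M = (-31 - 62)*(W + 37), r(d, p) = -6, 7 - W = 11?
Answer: 238080/143 ≈ 1664.9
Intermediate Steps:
W = -4 (W = 7 - 1*11 = 7 - 11 = -4)
M = -3072 (M = -3 + (-31 - 62)*(-4 + 37) = -3 - 93*33 = -3 - 3069 = -3072)
O = 1428480 (O = -(-15360)*(26 + 67) = -(-15360)*93 = -5*(-285696) = 1428480)
s = 858 (s = -143*(-6) = -1/4*(-3432) = 858)
O/s = 1428480/858 = 1428480*(1/858) = 238080/143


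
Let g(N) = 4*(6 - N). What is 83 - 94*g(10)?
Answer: 1587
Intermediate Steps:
g(N) = 24 - 4*N
83 - 94*g(10) = 83 - 94*(24 - 4*10) = 83 - 94*(24 - 40) = 83 - 94*(-16) = 83 + 1504 = 1587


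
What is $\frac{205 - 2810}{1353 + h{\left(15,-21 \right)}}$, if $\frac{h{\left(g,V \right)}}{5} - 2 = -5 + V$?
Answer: $- \frac{2605}{1233} \approx -2.1127$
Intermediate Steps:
$h{\left(g,V \right)} = -15 + 5 V$ ($h{\left(g,V \right)} = 10 + 5 \left(-5 + V\right) = 10 + \left(-25 + 5 V\right) = -15 + 5 V$)
$\frac{205 - 2810}{1353 + h{\left(15,-21 \right)}} = \frac{205 - 2810}{1353 + \left(-15 + 5 \left(-21\right)\right)} = - \frac{2605}{1353 - 120} = - \frac{2605}{1233}$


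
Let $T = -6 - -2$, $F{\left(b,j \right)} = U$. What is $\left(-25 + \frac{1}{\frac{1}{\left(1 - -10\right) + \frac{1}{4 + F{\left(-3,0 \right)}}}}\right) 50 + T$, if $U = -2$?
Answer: $-679$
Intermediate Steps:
$F{\left(b,j \right)} = -2$
$T = -4$ ($T = -6 + 2 = -4$)
$\left(-25 + \frac{1}{\frac{1}{\left(1 - -10\right) + \frac{1}{4 + F{\left(-3,0 \right)}}}}\right) 50 + T = \left(-25 + \frac{1}{\frac{1}{\left(1 - -10\right) + \frac{1}{4 - 2}}}\right) 50 - 4 = \left(-25 + \frac{1}{\frac{1}{\left(1 + 10\right) + \frac{1}{2}}}\right) 50 - 4 = \left(-25 + \frac{1}{\frac{1}{11 + \frac{1}{2}}}\right) 50 - 4 = \left(-25 + \frac{1}{\frac{1}{\frac{23}{2}}}\right) 50 - 4 = \left(-25 + \frac{1}{\frac{2}{23}}\right) 50 - 4 = \left(-25 + \frac{23}{2}\right) 50 - 4 = \left(- \frac{27}{2}\right) 50 - 4 = -675 - 4 = -679$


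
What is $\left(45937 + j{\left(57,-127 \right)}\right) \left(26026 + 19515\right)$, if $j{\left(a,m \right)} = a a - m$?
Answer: $2245763333$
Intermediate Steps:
$j{\left(a,m \right)} = a^{2} - m$
$\left(45937 + j{\left(57,-127 \right)}\right) \left(26026 + 19515\right) = \left(45937 - \left(-127 - 57^{2}\right)\right) \left(26026 + 19515\right) = \left(45937 + \left(3249 + 127\right)\right) 45541 = \left(45937 + 3376\right) 45541 = 49313 \cdot 45541 = 2245763333$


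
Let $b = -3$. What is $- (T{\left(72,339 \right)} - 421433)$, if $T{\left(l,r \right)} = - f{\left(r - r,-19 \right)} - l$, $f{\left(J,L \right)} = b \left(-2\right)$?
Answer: $421511$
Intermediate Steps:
$f{\left(J,L \right)} = 6$ ($f{\left(J,L \right)} = \left(-3\right) \left(-2\right) = 6$)
$T{\left(l,r \right)} = -6 - l$ ($T{\left(l,r \right)} = \left(-1\right) 6 - l = -6 - l$)
$- (T{\left(72,339 \right)} - 421433) = - (\left(-6 - 72\right) - 421433) = - (-78 - 421433) = \left(-1\right) \left(-421511\right) = 421511$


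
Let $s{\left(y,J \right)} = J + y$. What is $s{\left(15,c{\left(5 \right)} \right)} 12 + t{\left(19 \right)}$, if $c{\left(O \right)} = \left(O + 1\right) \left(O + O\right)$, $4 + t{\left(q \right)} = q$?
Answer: $915$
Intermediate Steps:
$t{\left(q \right)} = -4 + q$
$c{\left(O \right)} = 2 O \left(1 + O\right)$ ($c{\left(O \right)} = \left(1 + O\right) 2 O = 2 O \left(1 + O\right)$)
$s{\left(15,c{\left(5 \right)} \right)} 12 + t{\left(19 \right)} = \left(2 \cdot 5 \left(1 + 5\right) + 15\right) 12 + \left(-4 + 19\right) = \left(2 \cdot 5 \cdot 6 + 15\right) 12 + 15 = \left(60 + 15\right) 12 + 15 = 75 \cdot 12 + 15 = 900 + 15 = 915$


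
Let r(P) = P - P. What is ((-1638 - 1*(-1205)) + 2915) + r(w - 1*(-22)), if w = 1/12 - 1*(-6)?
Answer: 2482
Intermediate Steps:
w = 73/12 (w = 1/12 + 6 = 73/12 ≈ 6.0833)
r(P) = 0
((-1638 - 1*(-1205)) + 2915) + r(w - 1*(-22)) = ((-1638 - 1*(-1205)) + 2915) + 0 = ((-1638 + 1205) + 2915) + 0 = (-433 + 2915) + 0 = 2482 + 0 = 2482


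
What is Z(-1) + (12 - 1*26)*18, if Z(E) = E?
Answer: -253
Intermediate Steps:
Z(-1) + (12 - 1*26)*18 = -1 + (12 - 1*26)*18 = -1 + (12 - 26)*18 = -1 - 14*18 = -1 - 252 = -253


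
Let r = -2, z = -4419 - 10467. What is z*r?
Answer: 29772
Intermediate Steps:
z = -14886
z*r = -14886*(-2) = 29772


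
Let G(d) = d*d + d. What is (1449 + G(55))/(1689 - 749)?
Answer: 4529/940 ≈ 4.8181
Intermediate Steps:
G(d) = d + d**2 (G(d) = d**2 + d = d + d**2)
(1449 + G(55))/(1689 - 749) = (1449 + 55*(1 + 55))/(1689 - 749) = (1449 + 55*56)/940 = (1449 + 3080)*(1/940) = 4529*(1/940) = 4529/940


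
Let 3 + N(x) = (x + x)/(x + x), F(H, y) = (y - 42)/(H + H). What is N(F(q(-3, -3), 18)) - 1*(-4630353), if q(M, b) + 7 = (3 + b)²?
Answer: 4630351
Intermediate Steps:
q(M, b) = -7 + (3 + b)²
F(H, y) = (-42 + y)/(2*H) (F(H, y) = (-42 + y)/((2*H)) = (-42 + y)*(1/(2*H)) = (-42 + y)/(2*H))
N(x) = -2 (N(x) = -3 + (x + x)/(x + x) = -3 + (2*x)/((2*x)) = -3 + (2*x)*(1/(2*x)) = -3 + 1 = -2)
N(F(q(-3, -3), 18)) - 1*(-4630353) = -2 - 1*(-4630353) = -2 + 4630353 = 4630351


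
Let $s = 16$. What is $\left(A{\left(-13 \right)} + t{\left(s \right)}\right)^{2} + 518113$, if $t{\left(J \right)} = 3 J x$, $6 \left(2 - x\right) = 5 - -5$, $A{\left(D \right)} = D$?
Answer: $518122$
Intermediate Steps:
$x = \frac{1}{3}$ ($x = 2 - \frac{5 - -5}{6} = 2 - \frac{5 + 5}{6} = 2 - \frac{5}{3} = \frac{1}{3} \approx 0.33333$)
$t{\left(J \right)} = J$ ($t{\left(J \right)} = 3 J \frac{1}{3} = J$)
$\left(A{\left(-13 \right)} + t{\left(s \right)}\right)^{2} + 518113 = \left(-13 + 16\right)^{2} + 518113 = 3^{2} + 518113 = 9 + 518113 = 518122$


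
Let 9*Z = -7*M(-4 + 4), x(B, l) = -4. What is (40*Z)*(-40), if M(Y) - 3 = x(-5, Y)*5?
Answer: -190400/9 ≈ -21156.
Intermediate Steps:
M(Y) = -17 (M(Y) = 3 - 4*5 = 3 - 20 = -17)
Z = 119/9 (Z = (-7*(-17))/9 = (⅑)*119 = 119/9 ≈ 13.222)
(40*Z)*(-40) = (40*(119/9))*(-40) = (4760/9)*(-40) = -190400/9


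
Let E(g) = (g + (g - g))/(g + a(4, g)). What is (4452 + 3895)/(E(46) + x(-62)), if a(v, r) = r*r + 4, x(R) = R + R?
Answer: -9039801/134269 ≈ -67.326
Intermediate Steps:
x(R) = 2*R
a(v, r) = 4 + r**2 (a(v, r) = r**2 + 4 = 4 + r**2)
E(g) = g/(4 + g + g**2) (E(g) = (g + (g - g))/(g + (4 + g**2)) = (g + 0)/(4 + g + g**2) = g/(4 + g + g**2))
(4452 + 3895)/(E(46) + x(-62)) = (4452 + 3895)/(46/(4 + 46 + 46**2) + 2*(-62)) = 8347/(46/(4 + 46 + 2116) - 124) = 8347/(46/2166 - 124) = 8347/(46*(1/2166) - 124) = 8347/(23/1083 - 124) = 8347/(-134269/1083) = 8347*(-1083/134269) = -9039801/134269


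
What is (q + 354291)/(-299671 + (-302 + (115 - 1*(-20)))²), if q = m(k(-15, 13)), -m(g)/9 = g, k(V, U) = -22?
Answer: -118163/90594 ≈ -1.3043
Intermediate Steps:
m(g) = -9*g
q = 198 (q = -9*(-22) = 198)
(q + 354291)/(-299671 + (-302 + (115 - 1*(-20)))²) = (198 + 354291)/(-299671 + (-302 + (115 - 1*(-20)))²) = 354489/(-299671 + (-302 + (115 + 20))²) = 354489/(-299671 + (-302 + 135)²) = 354489/(-299671 + (-167)²) = 354489/(-299671 + 27889) = 354489/(-271782) = 354489*(-1/271782) = -118163/90594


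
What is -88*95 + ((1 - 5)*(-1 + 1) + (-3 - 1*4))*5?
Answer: -8395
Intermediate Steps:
-88*95 + ((1 - 5)*(-1 + 1) + (-3 - 1*4))*5 = -8360 + (-4*0 + (-3 - 4))*5 = -8360 + (0 - 7)*5 = -8360 - 7*5 = -8360 - 35 = -8395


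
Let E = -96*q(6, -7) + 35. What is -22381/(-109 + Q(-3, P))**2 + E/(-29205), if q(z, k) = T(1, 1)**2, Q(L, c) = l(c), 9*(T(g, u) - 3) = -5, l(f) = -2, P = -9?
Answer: -1941001948/1079504415 ≈ -1.7980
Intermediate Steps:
T(g, u) = 22/9 (T(g, u) = 3 + (1/9)*(-5) = 3 - 5/9 = 22/9)
Q(L, c) = -2
q(z, k) = 484/81 (q(z, k) = (22/9)**2 = 484/81)
E = -14543/27 (E = -96*484/81 + 35 = -15488/27 + 35 = -14543/27 ≈ -538.63)
-22381/(-109 + Q(-3, P))**2 + E/(-29205) = -22381/(-109 - 2)**2 - 14543/27/(-29205) = -22381/((-111)**2) - 14543/27*(-1/29205) = -22381/12321 + 14543/788535 = -1941001948/1079504415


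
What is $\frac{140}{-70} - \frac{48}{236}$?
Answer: $- \frac{130}{59} \approx -2.2034$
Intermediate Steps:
$\frac{140}{-70} - \frac{48}{236} = 140 \left(- \frac{1}{70}\right) - \frac{12}{59} = -2 - \frac{12}{59} = - \frac{130}{59}$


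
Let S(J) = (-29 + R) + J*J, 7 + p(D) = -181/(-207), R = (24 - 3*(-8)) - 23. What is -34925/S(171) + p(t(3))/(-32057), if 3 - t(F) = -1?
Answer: -231718207559/194010855363 ≈ -1.1944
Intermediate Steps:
t(F) = 4 (t(F) = 3 - 1*(-1) = 3 + 1 = 4)
R = 25 (R = (24 + 24) - 23 = 48 - 23 = 25)
p(D) = -1268/207 (p(D) = -7 - 181/(-207) = -7 - 181*(-1/207) = -7 + 181/207 = -1268/207)
S(J) = -4 + J² (S(J) = (-29 + 25) + J*J = -4 + J²)
-34925/S(171) + p(t(3))/(-32057) = -34925/(-4 + 171²) - 1268/207/(-32057) = -34925/(-4 + 29241) - 1268/207*(-1/32057) = -34925/29237 + 1268/6635799 = -231718207559/194010855363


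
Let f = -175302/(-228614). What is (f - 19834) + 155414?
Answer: 15497830711/114307 ≈ 1.3558e+5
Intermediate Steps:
f = 87651/114307 (f = -175302*(-1/228614) = 87651/114307 ≈ 0.76680)
(f - 19834) + 155414 = (87651/114307 - 19834) + 155414 = -2267077387/114307 + 155414 = 15497830711/114307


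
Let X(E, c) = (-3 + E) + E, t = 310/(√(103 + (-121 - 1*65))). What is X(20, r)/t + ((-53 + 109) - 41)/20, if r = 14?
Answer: ¾ + 37*I*√83/310 ≈ 0.75 + 1.0874*I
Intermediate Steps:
t = -310*I*√83/83 (t = 310/(√(103 + (-121 - 65))) = 310/(√(103 - 186)) = 310/(√(-83)) = 310/((I*√83)) = 310*(-I*√83/83) = -310*I*√83/83 ≈ -34.027*I)
X(E, c) = -3 + 2*E
X(20, r)/t + ((-53 + 109) - 41)/20 = (-3 + 2*20)/((-310*I*√83/83)) + ((-53 + 109) - 41)/20 = (-3 + 40)*(I*√83/310) + (56 - 41)*(1/20) = 37*(I*√83/310) + 15*(1/20) = 37*I*√83/310 + ¾ = ¾ + 37*I*√83/310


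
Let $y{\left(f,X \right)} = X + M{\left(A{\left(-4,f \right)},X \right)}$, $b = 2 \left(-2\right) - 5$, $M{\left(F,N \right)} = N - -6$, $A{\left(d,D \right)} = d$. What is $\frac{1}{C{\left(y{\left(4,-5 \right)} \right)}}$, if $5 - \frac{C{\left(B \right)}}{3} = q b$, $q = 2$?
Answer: $\frac{1}{69} \approx 0.014493$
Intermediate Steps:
$M{\left(F,N \right)} = 6 + N$ ($M{\left(F,N \right)} = N + 6 = 6 + N$)
$b = -9$ ($b = -4 - 5 = -9$)
$y{\left(f,X \right)} = 6 + 2 X$ ($y{\left(f,X \right)} = X + \left(6 + X\right) = 6 + 2 X$)
$C{\left(B \right)} = 69$ ($C{\left(B \right)} = 15 - 3 \cdot 2 \left(-9\right) = 15 - -54 = 15 + 54 = 69$)
$\frac{1}{C{\left(y{\left(4,-5 \right)} \right)}} = \frac{1}{69}$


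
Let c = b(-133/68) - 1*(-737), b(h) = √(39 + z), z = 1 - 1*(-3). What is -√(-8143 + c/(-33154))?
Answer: -I*√(73972809966 + 274*√43)/3014 ≈ -90.239*I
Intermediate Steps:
z = 4 (z = 1 + 3 = 4)
b(h) = √43 (b(h) = √(39 + 4) = √43)
c = 737 + √43 (c = √43 - 1*(-737) = √43 + 737 = 737 + √43 ≈ 743.56)
-√(-8143 + c/(-33154)) = -√(-8143 + (737 + √43)/(-33154)) = -√(-8143 + (737 + √43)*(-1/33154)) = -√(-8143 + (-67/3014 - √43/33154)) = -√(-24543069/3014 - √43/33154)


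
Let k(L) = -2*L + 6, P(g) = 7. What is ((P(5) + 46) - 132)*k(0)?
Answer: -474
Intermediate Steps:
k(L) = 6 - 2*L
((P(5) + 46) - 132)*k(0) = ((7 + 46) - 132)*(6 - 2*0) = (53 - 132)*(6 + 0) = -79*6 = -474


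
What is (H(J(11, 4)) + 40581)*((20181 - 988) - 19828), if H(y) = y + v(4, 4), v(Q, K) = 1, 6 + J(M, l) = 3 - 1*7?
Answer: -25763220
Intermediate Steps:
J(M, l) = -10 (J(M, l) = -6 + (3 - 1*7) = -6 + (3 - 7) = -6 - 4 = -10)
H(y) = 1 + y (H(y) = y + 1 = 1 + y)
(H(J(11, 4)) + 40581)*((20181 - 988) - 19828) = ((1 - 10) + 40581)*((20181 - 988) - 19828) = (-9 + 40581)*(19193 - 19828) = 40572*(-635) = -25763220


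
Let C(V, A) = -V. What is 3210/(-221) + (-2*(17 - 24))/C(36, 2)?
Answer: -59327/3978 ≈ -14.914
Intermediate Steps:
3210/(-221) + (-2*(17 - 24))/C(36, 2) = 3210/(-221) + (-2*(17 - 24))/((-1*36)) = 3210*(-1/221) - 2*(-7)/(-36) = -3210/221 + 14*(-1/36) = -3210/221 - 7/18 = -59327/3978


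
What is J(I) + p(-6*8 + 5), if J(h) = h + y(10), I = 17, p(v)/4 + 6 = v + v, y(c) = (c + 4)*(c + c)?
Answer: -71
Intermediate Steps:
y(c) = 2*c*(4 + c) (y(c) = (4 + c)*(2*c) = 2*c*(4 + c))
p(v) = -24 + 8*v (p(v) = -24 + 4*(v + v) = -24 + 4*(2*v) = -24 + 8*v)
J(h) = 280 + h (J(h) = h + 2*10*(4 + 10) = h + 2*10*14 = h + 280 = 280 + h)
J(I) + p(-6*8 + 5) = (280 + 17) + (-24 + 8*(-6*8 + 5)) = 297 + (-24 + 8*(-48 + 5)) = 297 + (-24 + 8*(-43)) = 297 + (-24 - 344) = 297 - 368 = -71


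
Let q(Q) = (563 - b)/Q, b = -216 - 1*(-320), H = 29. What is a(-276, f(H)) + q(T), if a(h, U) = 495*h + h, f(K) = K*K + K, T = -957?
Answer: -43669977/319 ≈ -1.3690e+5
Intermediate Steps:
b = 104 (b = -216 + 320 = 104)
f(K) = K + K² (f(K) = K² + K = K + K²)
a(h, U) = 496*h
q(Q) = 459/Q (q(Q) = (563 - 1*104)/Q = (563 - 104)/Q = 459/Q)
a(-276, f(H)) + q(T) = 496*(-276) + 459/(-957) = -136896 + 459*(-1/957) = -136896 - 153/319 = -43669977/319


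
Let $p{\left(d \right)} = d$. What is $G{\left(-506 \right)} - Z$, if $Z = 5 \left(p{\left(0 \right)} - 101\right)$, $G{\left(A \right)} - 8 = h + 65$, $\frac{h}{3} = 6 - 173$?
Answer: $77$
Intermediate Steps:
$h = -501$ ($h = 3 \left(6 - 173\right) = 3 \left(-167\right) = -501$)
$G{\left(A \right)} = -428$ ($G{\left(A \right)} = 8 + \left(-501 + 65\right) = 8 - 436 = -428$)
$Z = -505$ ($Z = 5 \left(0 - 101\right) = 5 \left(-101\right) = -505$)
$G{\left(-506 \right)} - Z = -428 - -505 = -428 + 505 = 77$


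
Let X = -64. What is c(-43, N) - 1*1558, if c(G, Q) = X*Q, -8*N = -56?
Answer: -2006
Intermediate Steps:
N = 7 (N = -⅛*(-56) = 7)
c(G, Q) = -64*Q
c(-43, N) - 1*1558 = -64*7 - 1*1558 = -448 - 1558 = -2006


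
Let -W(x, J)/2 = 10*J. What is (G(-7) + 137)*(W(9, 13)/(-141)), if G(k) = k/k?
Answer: 11960/47 ≈ 254.47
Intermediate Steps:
W(x, J) = -20*J
G(k) = 1
(G(-7) + 137)*(W(9, 13)/(-141)) = (1 + 137)*(-20*13/(-141)) = 138*(-260*(-1/141)) = 138*(260/141) = 11960/47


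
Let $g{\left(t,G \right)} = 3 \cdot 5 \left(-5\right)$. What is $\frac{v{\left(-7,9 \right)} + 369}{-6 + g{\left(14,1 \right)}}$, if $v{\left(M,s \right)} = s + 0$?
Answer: $- \frac{14}{3} \approx -4.6667$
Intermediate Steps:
$v{\left(M,s \right)} = s$
$g{\left(t,G \right)} = -75$ ($g{\left(t,G \right)} = 15 \left(-5\right) = -75$)
$\frac{v{\left(-7,9 \right)} + 369}{-6 + g{\left(14,1 \right)}} = \frac{9 + 369}{-6 - 75} = \frac{378}{-81} = 378 \left(- \frac{1}{81}\right) = - \frac{14}{3}$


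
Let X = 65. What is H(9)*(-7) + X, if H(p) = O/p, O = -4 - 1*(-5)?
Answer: 578/9 ≈ 64.222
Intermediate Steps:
O = 1 (O = -4 + 5 = 1)
H(p) = 1/p
H(9)*(-7) + X = -7/9 + 65 = 578/9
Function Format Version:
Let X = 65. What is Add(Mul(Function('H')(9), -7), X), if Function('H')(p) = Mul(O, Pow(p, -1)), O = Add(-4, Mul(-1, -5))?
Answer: Rational(578, 9) ≈ 64.222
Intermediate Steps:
O = 1 (O = Add(-4, 5) = 1)
Function('H')(p) = Pow(p, -1) (Function('H')(p) = Mul(1, Pow(p, -1)) = Pow(p, -1))
Add(Mul(Function('H')(9), -7), X) = Add(Mul(Pow(9, -1), -7), 65) = Add(Mul(Rational(1, 9), -7), 65) = Add(Rational(-7, 9), 65) = Rational(578, 9)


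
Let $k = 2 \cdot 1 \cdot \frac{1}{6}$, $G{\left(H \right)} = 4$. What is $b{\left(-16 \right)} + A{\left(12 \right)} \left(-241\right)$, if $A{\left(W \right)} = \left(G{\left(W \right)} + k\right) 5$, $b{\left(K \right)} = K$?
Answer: $- \frac{15713}{3} \approx -5237.7$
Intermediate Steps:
$k = \frac{1}{3}$ ($k = 2 \cdot 1 \cdot \frac{1}{6} = 2 \cdot \frac{1}{6} = \frac{1}{3} \approx 0.33333$)
$A{\left(W \right)} = \frac{65}{3}$ ($A{\left(W \right)} = \left(4 + \frac{1}{3}\right) 5 = \frac{13}{3} \cdot 5 = \frac{65}{3}$)
$b{\left(-16 \right)} + A{\left(12 \right)} \left(-241\right) = -16 + \frac{65}{3} \left(-241\right) = -16 - \frac{15665}{3} = - \frac{15713}{3}$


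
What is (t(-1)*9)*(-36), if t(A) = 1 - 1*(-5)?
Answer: -1944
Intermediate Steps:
t(A) = 6 (t(A) = 1 + 5 = 6)
(t(-1)*9)*(-36) = (6*9)*(-36) = 54*(-36) = -1944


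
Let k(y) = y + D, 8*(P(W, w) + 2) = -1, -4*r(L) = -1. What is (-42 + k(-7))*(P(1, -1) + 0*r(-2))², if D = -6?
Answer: -15895/64 ≈ -248.36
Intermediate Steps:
r(L) = ¼ (r(L) = -¼*(-1) = ¼)
P(W, w) = -17/8 (P(W, w) = -2 + (⅛)*(-1) = -2 - ⅛ = -17/8)
k(y) = -6 + y (k(y) = y - 6 = -6 + y)
(-42 + k(-7))*(P(1, -1) + 0*r(-2))² = (-42 + (-6 - 7))*(-17/8 + 0*(¼))² = (-42 - 13)*(-17/8 + 0)² = -55*(-17/8)² = -55*289/64 = -15895/64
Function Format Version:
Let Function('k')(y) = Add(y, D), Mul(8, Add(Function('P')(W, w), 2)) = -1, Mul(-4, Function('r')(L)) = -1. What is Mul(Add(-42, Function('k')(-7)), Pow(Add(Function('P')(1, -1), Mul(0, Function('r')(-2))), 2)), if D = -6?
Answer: Rational(-15895, 64) ≈ -248.36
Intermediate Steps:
Function('r')(L) = Rational(1, 4) (Function('r')(L) = Mul(Rational(-1, 4), -1) = Rational(1, 4))
Function('P')(W, w) = Rational(-17, 8) (Function('P')(W, w) = Add(-2, Mul(Rational(1, 8), -1)) = Add(-2, Rational(-1, 8)) = Rational(-17, 8))
Function('k')(y) = Add(-6, y) (Function('k')(y) = Add(y, -6) = Add(-6, y))
Mul(Add(-42, Function('k')(-7)), Pow(Add(Function('P')(1, -1), Mul(0, Function('r')(-2))), 2)) = Mul(Add(-42, Add(-6, -7)), Pow(Add(Rational(-17, 8), Mul(0, Rational(1, 4))), 2)) = Mul(Add(-42, -13), Pow(Add(Rational(-17, 8), 0), 2)) = Mul(-55, Pow(Rational(-17, 8), 2)) = Mul(-55, Rational(289, 64)) = Rational(-15895, 64)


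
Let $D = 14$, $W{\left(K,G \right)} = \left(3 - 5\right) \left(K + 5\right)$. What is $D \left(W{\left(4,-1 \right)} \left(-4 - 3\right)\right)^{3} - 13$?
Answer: $28005251$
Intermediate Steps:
$W{\left(K,G \right)} = -10 - 2 K$ ($W{\left(K,G \right)} = - 2 \left(5 + K\right) = -10 - 2 K$)
$D \left(W{\left(4,-1 \right)} \left(-4 - 3\right)\right)^{3} - 13 = 14 \left(\left(-10 - 8\right) \left(-4 - 3\right)\right)^{3} - 13 = 14 \left(\left(-10 - 8\right) \left(-7\right)\right)^{3} - 13 = 14 \left(\left(-18\right) \left(-7\right)\right)^{3} - 13 = 14 \cdot 126^{3} - 13 = 14 \cdot 2000376 - 13 = 28005264 - 13 = 28005251$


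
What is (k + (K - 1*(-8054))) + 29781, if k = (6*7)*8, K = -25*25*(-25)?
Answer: 53796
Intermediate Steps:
K = 15625 (K = -625*(-25) = 15625)
k = 336 (k = 42*8 = 336)
(k + (K - 1*(-8054))) + 29781 = (336 + (15625 - 1*(-8054))) + 29781 = (336 + (15625 + 8054)) + 29781 = (336 + 23679) + 29781 = 24015 + 29781 = 53796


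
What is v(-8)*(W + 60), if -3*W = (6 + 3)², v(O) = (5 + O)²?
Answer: 297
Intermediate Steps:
W = -27 (W = -(6 + 3)²/3 = -⅓*9² = -⅓*81 = -27)
v(-8)*(W + 60) = (5 - 8)²*(-27 + 60) = (-3)²*33 = 9*33 = 297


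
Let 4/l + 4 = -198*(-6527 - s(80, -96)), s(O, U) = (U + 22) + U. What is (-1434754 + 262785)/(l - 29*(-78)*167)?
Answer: -737568142429/237736080116 ≈ -3.1025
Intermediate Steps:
s(O, U) = 22 + 2*U (s(O, U) = (22 + U) + U = 22 + 2*U)
l = 2/629341 (l = 4/(-4 - 198*(-6527 - (22 + 2*(-96)))) = 4/(-4 - 198*(-6527 - (22 - 192))) = 4/(-4 - 198*(-6527 - 1*(-170))) = 4/(-4 - 198*(-6527 + 170)) = 4/(-4 - 198*(-6357)) = 4/(-4 + 1258686) = 4/1258682 = 4*(1/1258682) = 2/629341 ≈ 3.1779e-6)
(-1434754 + 262785)/(l - 29*(-78)*167) = (-1434754 + 262785)/(2/629341 - 29*(-78)*167) = -1171969/(2/629341 + 2262*167) = -1171969/(2/629341 + 377754) = -1171969/237736080116/629341 = -1171969*629341/237736080116 = -737568142429/237736080116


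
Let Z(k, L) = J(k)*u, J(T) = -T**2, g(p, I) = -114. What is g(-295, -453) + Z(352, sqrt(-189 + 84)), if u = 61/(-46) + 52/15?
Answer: -91542434/345 ≈ -2.6534e+5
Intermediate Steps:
u = 1477/690 (u = 61*(-1/46) + 52*(1/15) = -61/46 + 52/15 = 1477/690 ≈ 2.1406)
Z(k, L) = -1477*k**2/690 (Z(k, L) = -k**2*(1477/690) = -1477*k**2/690)
g(-295, -453) + Z(352, sqrt(-189 + 84)) = -114 - 1477/690*352**2 = -114 - 1477/690*123904 = -114 - 91503104/345 = -91542434/345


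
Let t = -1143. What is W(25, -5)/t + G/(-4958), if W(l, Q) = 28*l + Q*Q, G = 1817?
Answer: -5671381/5666994 ≈ -1.0008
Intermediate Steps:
W(l, Q) = Q**2 + 28*l (W(l, Q) = 28*l + Q**2 = Q**2 + 28*l)
W(25, -5)/t + G/(-4958) = ((-5)**2 + 28*25)/(-1143) + 1817/(-4958) = (25 + 700)*(-1/1143) + 1817*(-1/4958) = 725*(-1/1143) - 1817/4958 = -725/1143 - 1817/4958 = -5671381/5666994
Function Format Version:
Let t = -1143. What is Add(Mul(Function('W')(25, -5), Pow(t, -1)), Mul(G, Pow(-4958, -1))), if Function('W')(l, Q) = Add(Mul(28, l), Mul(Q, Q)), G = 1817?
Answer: Rational(-5671381, 5666994) ≈ -1.0008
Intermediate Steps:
Function('W')(l, Q) = Add(Pow(Q, 2), Mul(28, l)) (Function('W')(l, Q) = Add(Mul(28, l), Pow(Q, 2)) = Add(Pow(Q, 2), Mul(28, l)))
Add(Mul(Function('W')(25, -5), Pow(t, -1)), Mul(G, Pow(-4958, -1))) = Add(Mul(Add(Pow(-5, 2), Mul(28, 25)), Pow(-1143, -1)), Mul(1817, Pow(-4958, -1))) = Add(Mul(Add(25, 700), Rational(-1, 1143)), Mul(1817, Rational(-1, 4958))) = Add(Mul(725, Rational(-1, 1143)), Rational(-1817, 4958)) = Add(Rational(-725, 1143), Rational(-1817, 4958)) = Rational(-5671381, 5666994)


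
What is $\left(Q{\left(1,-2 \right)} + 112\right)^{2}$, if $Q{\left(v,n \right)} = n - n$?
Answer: $12544$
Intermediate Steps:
$Q{\left(v,n \right)} = 0$
$\left(Q{\left(1,-2 \right)} + 112\right)^{2} = \left(0 + 112\right)^{2} = 112^{2} = 12544$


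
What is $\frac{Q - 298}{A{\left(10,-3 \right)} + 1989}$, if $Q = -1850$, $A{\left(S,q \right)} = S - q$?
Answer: $- \frac{1074}{1001} \approx -1.0729$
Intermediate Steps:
$\frac{Q - 298}{A{\left(10,-3 \right)} + 1989} = \frac{-1850 - 298}{\left(10 - -3\right) + 1989} = - \frac{2148}{\left(10 + 3\right) + 1989} = - \frac{2148}{13 + 1989} = - \frac{2148}{2002} = \left(-2148\right) \frac{1}{2002} = - \frac{1074}{1001}$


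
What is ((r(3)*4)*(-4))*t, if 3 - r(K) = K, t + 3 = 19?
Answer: 0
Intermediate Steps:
t = 16 (t = -3 + 19 = 16)
r(K) = 3 - K
((r(3)*4)*(-4))*t = (((3 - 1*3)*4)*(-4))*16 = (((3 - 3)*4)*(-4))*16 = ((0*4)*(-4))*16 = (0*(-4))*16 = 0*16 = 0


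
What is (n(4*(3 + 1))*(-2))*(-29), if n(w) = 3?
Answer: 174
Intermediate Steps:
(n(4*(3 + 1))*(-2))*(-29) = (3*(-2))*(-29) = -6*(-29) = 174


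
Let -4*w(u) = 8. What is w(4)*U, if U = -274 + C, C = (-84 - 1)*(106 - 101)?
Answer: 1398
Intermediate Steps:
C = -425 (C = -85*5 = -425)
w(u) = -2 (w(u) = -¼*8 = -2)
U = -699 (U = -274 - 425 = -699)
w(4)*U = -2*(-699) = 1398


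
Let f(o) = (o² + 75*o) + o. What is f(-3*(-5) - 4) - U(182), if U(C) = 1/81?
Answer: 77516/81 ≈ 956.99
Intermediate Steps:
f(o) = o² + 76*o
U(C) = 1/81
f(-3*(-5) - 4) - U(182) = (-3*(-5) - 4)*(76 + (-3*(-5) - 4)) - 1*1/81 = (15 - 4)*(76 + (15 - 4)) - 1/81 = 11*(76 + 11) - 1/81 = 11*87 - 1/81 = 957 - 1/81 = 77516/81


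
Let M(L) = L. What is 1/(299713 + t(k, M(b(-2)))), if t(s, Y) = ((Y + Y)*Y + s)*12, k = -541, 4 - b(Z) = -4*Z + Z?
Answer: 1/293317 ≈ 3.4093e-6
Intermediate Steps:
b(Z) = 4 + 3*Z (b(Z) = 4 - (-4*Z + Z) = 4 - (-3)*Z = 4 + 3*Z)
t(s, Y) = 12*s + 24*Y² (t(s, Y) = ((2*Y)*Y + s)*12 = (2*Y² + s)*12 = (s + 2*Y²)*12 = 12*s + 24*Y²)
1/(299713 + t(k, M(b(-2)))) = 1/(299713 + (12*(-541) + 24*(4 + 3*(-2))²)) = 1/(299713 + (-6492 + 24*(4 - 6)²)) = 1/(299713 + (-6492 + 24*(-2)²)) = 1/(299713 + (-6492 + 24*4)) = 1/(299713 + (-6492 + 96)) = 1/(299713 - 6396) = 1/293317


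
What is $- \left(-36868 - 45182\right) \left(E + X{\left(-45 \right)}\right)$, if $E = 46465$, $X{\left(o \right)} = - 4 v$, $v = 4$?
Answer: $3811140450$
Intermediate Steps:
$X{\left(o \right)} = -16$ ($X{\left(o \right)} = \left(-4\right) 4 = -16$)
$- \left(-36868 - 45182\right) \left(E + X{\left(-45 \right)}\right) = - \left(-36868 - 45182\right) \left(46465 - 16\right) = - \left(-82050\right) 46449 = \left(-1\right) \left(-3811140450\right) = 3811140450$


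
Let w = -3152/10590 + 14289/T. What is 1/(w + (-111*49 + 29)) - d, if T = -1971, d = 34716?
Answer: -218093373246129/6282214889 ≈ -34716.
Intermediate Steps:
w = -8751839/1159605 (w = -3152/10590 + 14289/(-1971) = -3152*1/10590 + 14289*(-1/1971) = -1576/5295 - 4763/657 = -8751839/1159605 ≈ -7.5473)
1/(w + (-111*49 + 29)) - d = 1/(-8751839/1159605 + (-111*49 + 29)) - 1*34716 = 1/(-8751839/1159605 + (-5439 + 29)) - 34716 = 1/(-8751839/1159605 - 5410) - 34716 = 1/(-6282214889/1159605) - 34716 = -1159605/6282214889 - 34716 = -218093373246129/6282214889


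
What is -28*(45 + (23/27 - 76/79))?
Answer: -2681000/2133 ≈ -1256.9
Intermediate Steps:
-28*(45 + (23/27 - 76/79)) = -28*(45 - 235/2133) = -28*95750/2133 = -2681000/2133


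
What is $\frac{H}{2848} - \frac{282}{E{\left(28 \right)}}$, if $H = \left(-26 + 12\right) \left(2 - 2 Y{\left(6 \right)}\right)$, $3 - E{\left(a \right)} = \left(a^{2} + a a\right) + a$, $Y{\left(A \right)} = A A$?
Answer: $\frac{197023}{378072} \approx 0.52113$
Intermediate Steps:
$Y{\left(A \right)} = A^{2}$
$E{\left(a \right)} = 3 - a - 2 a^{2}$ ($E{\left(a \right)} = 3 - \left(\left(a^{2} + a a\right) + a\right) = 3 - \left(\left(a^{2} + a^{2}\right) + a\right) = 3 - \left(2 a^{2} + a\right) = 3 - \left(a + 2 a^{2}\right) = 3 - a - 2 a^{2}$)
$H = 980$ ($H = \left(-26 + 12\right) \left(2 - 2 \cdot 6^{2}\right) = - 14 \left(2 - 72\right) = \left(-14\right) \left(-70\right) = 980$)
$\frac{H}{2848} - \frac{282}{E{\left(28 \right)}} = \frac{980}{2848} - \frac{282}{3 - 28 - 2 \cdot 28^{2}} = 980 \cdot \frac{1}{2848} - \frac{282}{3 - 28 - 1568} = \frac{245}{712} - \frac{282}{3 - 28 - 1568} = \frac{245}{712} - \frac{282}{-1593} = \frac{245}{712} - - \frac{94}{531} = \frac{245}{712} + \frac{94}{531} = \frac{197023}{378072}$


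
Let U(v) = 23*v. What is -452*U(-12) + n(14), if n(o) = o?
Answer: 124766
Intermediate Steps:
-452*U(-12) + n(14) = -10396*(-12) + 14 = -452*(-276) + 14 = 124752 + 14 = 124766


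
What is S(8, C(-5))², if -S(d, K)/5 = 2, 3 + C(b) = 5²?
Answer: 100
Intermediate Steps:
C(b) = 22 (C(b) = -3 + 5² = -3 + 25 = 22)
S(d, K) = -10 (S(d, K) = -5*2 = -10)
S(8, C(-5))² = (-10)² = 100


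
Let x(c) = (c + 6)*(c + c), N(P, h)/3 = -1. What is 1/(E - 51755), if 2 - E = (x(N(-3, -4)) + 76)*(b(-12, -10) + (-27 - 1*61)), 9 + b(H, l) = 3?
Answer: -1/46301 ≈ -2.1598e-5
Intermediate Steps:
N(P, h) = -3 (N(P, h) = 3*(-1) = -3)
b(H, l) = -6 (b(H, l) = -9 + 3 = -6)
x(c) = 2*c*(6 + c) (x(c) = (6 + c)*(2*c) = 2*c*(6 + c))
E = 5454 (E = 2 - (2*(-3)*(6 - 3) + 76)*(-6 + (-27 - 1*61)) = 2 - (2*(-3)*3 + 76)*(-6 + (-27 - 61)) = 2 - (-18 + 76)*(-6 - 88) = 2 - 58*(-94) = 2 - 1*(-5452) = 2 + 5452 = 5454)
1/(E - 51755) = 1/(5454 - 51755) = 1/(-46301) = -1/46301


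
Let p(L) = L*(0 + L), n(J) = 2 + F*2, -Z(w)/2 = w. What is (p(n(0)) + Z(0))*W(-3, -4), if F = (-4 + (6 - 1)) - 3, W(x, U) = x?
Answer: -12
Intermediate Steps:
Z(w) = -2*w
F = -2 (F = (-4 + 5) - 3 = 1 - 3 = -2)
n(J) = -2 (n(J) = 2 - 2*2 = 2 - 4 = -2)
p(L) = L² (p(L) = L*L = L²)
(p(n(0)) + Z(0))*W(-3, -4) = ((-2)² - 2*0)*(-3) = (4 + 0)*(-3) = 4*(-3) = -12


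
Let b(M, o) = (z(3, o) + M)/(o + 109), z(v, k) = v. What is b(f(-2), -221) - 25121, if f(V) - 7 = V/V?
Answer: -2813563/112 ≈ -25121.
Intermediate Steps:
f(V) = 8 (f(V) = 7 + V/V = 7 + 1 = 8)
b(M, o) = (3 + M)/(109 + o) (b(M, o) = (3 + M)/(o + 109) = (3 + M)/(109 + o))
b(f(-2), -221) - 25121 = (3 + 8)/(109 - 221) - 25121 = 11/(-112) - 25121 = -1/112*11 - 25121 = -11/112 - 25121 = -2813563/112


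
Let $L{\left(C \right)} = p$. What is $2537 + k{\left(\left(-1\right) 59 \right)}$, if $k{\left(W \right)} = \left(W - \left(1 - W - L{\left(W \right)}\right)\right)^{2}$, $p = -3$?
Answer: $17421$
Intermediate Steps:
$L{\left(C \right)} = -3$
$k{\left(W \right)} = \left(-4 + 2 W\right)^{2}$ ($k{\left(W \right)} = \left(W + \left(\left(-3 + W\right) - 1\right)\right)^{2} = \left(W + \left(-4 + W\right)\right)^{2} = \left(-4 + 2 W\right)^{2}$)
$2537 + k{\left(\left(-1\right) 59 \right)} = 2537 + 4 \left(-2 - 59\right)^{2} = 2537 + 4 \left(-61\right)^{2} = 2537 + 4 \cdot 3721 = 2537 + 14884 = 17421$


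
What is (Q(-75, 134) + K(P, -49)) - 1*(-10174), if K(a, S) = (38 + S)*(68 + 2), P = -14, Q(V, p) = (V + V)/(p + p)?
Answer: 1260061/134 ≈ 9403.4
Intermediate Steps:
Q(V, p) = V/p (Q(V, p) = (2*V)/((2*p)) = (2*V)*(1/(2*p)) = V/p)
K(a, S) = 2660 + 70*S (K(a, S) = (38 + S)*70 = 2660 + 70*S)
(Q(-75, 134) + K(P, -49)) - 1*(-10174) = (-75/134 + (2660 + 70*(-49))) - 1*(-10174) = (-75*1/134 + (2660 - 3430)) + 10174 = (-75/134 - 770) + 10174 = -103255/134 + 10174 = 1260061/134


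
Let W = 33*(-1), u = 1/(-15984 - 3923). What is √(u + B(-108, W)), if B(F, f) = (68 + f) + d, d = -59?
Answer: I*√9510947483/19907 ≈ 4.899*I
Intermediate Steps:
u = -1/19907 (u = 1/(-19907) = -1/19907 ≈ -5.0234e-5)
W = -33
B(F, f) = 9 + f (B(F, f) = (68 + f) - 59 = 9 + f)
√(u + B(-108, W)) = √(-1/19907 + (9 - 33)) = √(-1/19907 - 24) = √(-477769/19907) = I*√9510947483/19907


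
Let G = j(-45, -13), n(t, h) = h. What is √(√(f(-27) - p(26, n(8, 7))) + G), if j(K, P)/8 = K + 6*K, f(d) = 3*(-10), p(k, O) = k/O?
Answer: √(-123480 + 14*I*√413)/7 ≈ 0.057833 + 50.2*I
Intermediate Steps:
f(d) = -30
j(K, P) = 56*K (j(K, P) = 8*(K + 6*K) = 8*(7*K) = 56*K)
G = -2520 (G = 56*(-45) = -2520)
√(√(f(-27) - p(26, n(8, 7))) + G) = √(√(-30 - 26/7) - 2520) = √(√(-236/7) - 2520) = √(2*I*√413/7 - 2520) = √(-2520 + 2*I*√413/7)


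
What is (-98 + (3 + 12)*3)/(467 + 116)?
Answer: -1/11 ≈ -0.090909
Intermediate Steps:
(-98 + (3 + 12)*3)/(467 + 116) = (-98 + 15*3)/583 = (-98 + 45)*(1/583) = -53*1/583 = -1/11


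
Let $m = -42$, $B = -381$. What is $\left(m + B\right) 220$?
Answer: $-93060$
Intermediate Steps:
$\left(m + B\right) 220 = \left(-42 - 381\right) 220 = \left(-423\right) 220 = -93060$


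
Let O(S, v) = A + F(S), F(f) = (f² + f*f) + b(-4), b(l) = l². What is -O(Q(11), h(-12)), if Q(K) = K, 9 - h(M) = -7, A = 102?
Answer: -360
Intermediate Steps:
h(M) = 16 (h(M) = 9 - 1*(-7) = 9 + 7 = 16)
F(f) = 16 + 2*f² (F(f) = (f² + f*f) + (-4)² = (f² + f²) + 16 = 2*f² + 16 = 16 + 2*f²)
O(S, v) = 118 + 2*S² (O(S, v) = 102 + (16 + 2*S²) = 118 + 2*S²)
-O(Q(11), h(-12)) = -(118 + 2*11²) = -(118 + 2*121) = -(118 + 242) = -1*360 = -360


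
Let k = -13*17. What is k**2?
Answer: 48841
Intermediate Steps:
k = -221 (k = -1*221 = -221)
k**2 = (-221)**2 = 48841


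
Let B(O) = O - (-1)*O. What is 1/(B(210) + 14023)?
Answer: 1/14443 ≈ 6.9238e-5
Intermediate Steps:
B(O) = 2*O (B(O) = O + O = 2*O)
1/(B(210) + 14023) = 1/(2*210 + 14023) = 1/(420 + 14023) = 1/14443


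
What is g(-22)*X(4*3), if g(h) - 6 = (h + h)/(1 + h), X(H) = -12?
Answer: -680/7 ≈ -97.143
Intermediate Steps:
g(h) = 6 + 2*h/(1 + h) (g(h) = 6 + (h + h)/(1 + h) = 6 + (2*h)/(1 + h) = 6 + 2*h/(1 + h))
g(-22)*X(4*3) = (2*(3 + 4*(-22))/(1 - 22))*(-12) = (2*(3 - 88)/(-21))*(-12) = (2*(-1/21)*(-85))*(-12) = (170/21)*(-12) = -680/7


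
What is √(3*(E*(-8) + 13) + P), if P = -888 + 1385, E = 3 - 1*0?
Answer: 4*√29 ≈ 21.541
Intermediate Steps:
E = 3 (E = 3 + 0 = 3)
P = 497
√(3*(E*(-8) + 13) + P) = √(3*(3*(-8) + 13) + 497) = √(3*(-24 + 13) + 497) = √(3*(-11) + 497) = √(-33 + 497) = √464 = 4*√29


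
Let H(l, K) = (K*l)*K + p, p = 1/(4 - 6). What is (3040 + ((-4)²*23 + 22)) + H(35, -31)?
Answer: 74129/2 ≈ 37065.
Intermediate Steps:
p = -½ (p = 1/(-2) = -½ ≈ -0.50000)
H(l, K) = -½ + l*K² (H(l, K) = (K*l)*K - ½ = l*K² - ½ = -½ + l*K²)
(3040 + ((-4)²*23 + 22)) + H(35, -31) = (3040 + ((-4)²*23 + 22)) + (-½ + 35*(-31)²) = (3040 + (16*23 + 22)) + (-½ + 35*961) = (3040 + (368 + 22)) + (-½ + 33635) = (3040 + 390) + 67269/2 = 3430 + 67269/2 = 74129/2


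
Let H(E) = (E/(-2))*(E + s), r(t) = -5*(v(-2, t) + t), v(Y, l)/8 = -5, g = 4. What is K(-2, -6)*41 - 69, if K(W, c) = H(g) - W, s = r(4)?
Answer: -15075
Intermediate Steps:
v(Y, l) = -40 (v(Y, l) = 8*(-5) = -40)
r(t) = 200 - 5*t (r(t) = -5*(-40 + t) = 200 - 5*t)
s = 180 (s = 200 - 5*4 = 200 - 20 = 180)
H(E) = -E*(180 + E)/2 (H(E) = (E/(-2))*(E + 180) = (E*(-½))*(180 + E) = (-E/2)*(180 + E) = -E*(180 + E)/2)
K(W, c) = -368 - W (K(W, c) = -½*4*(180 + 4) - W = -½*4*184 - W = -368 - W)
K(-2, -6)*41 - 69 = (-368 - 1*(-2))*41 - 69 = (-368 + 2)*41 - 69 = -366*41 - 69 = -15006 - 69 = -15075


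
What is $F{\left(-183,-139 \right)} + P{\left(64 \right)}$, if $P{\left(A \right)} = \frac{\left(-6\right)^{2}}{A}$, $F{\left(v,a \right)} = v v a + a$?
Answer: $- \frac{74481751}{16} \approx -4.6551 \cdot 10^{6}$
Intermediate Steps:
$F{\left(v,a \right)} = a + a v^{2}$ ($F{\left(v,a \right)} = v^{2} a + a = a v^{2} + a = a + a v^{2}$)
$P{\left(A \right)} = \frac{36}{A}$
$F{\left(-183,-139 \right)} + P{\left(64 \right)} = - 139 \left(1 + \left(-183\right)^{2}\right) + \frac{36}{64} = - 139 \left(1 + 33489\right) + 36 \cdot \frac{1}{64} = \left(-139\right) 33490 + \frac{9}{16} = -4655110 + \frac{9}{16} = - \frac{74481751}{16}$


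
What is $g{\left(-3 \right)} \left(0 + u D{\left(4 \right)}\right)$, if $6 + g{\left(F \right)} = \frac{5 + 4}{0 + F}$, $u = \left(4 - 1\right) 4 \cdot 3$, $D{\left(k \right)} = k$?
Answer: $-1296$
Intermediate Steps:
$u = 36$ ($u = 3 \cdot 12 = 36$)
$g{\left(F \right)} = -6 + \frac{9}{F}$ ($g{\left(F \right)} = -6 + \frac{5 + 4}{0 + F} = -6 + \frac{9}{F}$)
$g{\left(-3 \right)} \left(0 + u D{\left(4 \right)}\right) = \left(-6 + \frac{9}{-3}\right) \left(0 + 36 \cdot 4\right) = \left(-6 + 9 \left(- \frac{1}{3}\right)\right) \left(0 + 144\right) = \left(-6 - 3\right) 144 = \left(-9\right) 144 = -1296$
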